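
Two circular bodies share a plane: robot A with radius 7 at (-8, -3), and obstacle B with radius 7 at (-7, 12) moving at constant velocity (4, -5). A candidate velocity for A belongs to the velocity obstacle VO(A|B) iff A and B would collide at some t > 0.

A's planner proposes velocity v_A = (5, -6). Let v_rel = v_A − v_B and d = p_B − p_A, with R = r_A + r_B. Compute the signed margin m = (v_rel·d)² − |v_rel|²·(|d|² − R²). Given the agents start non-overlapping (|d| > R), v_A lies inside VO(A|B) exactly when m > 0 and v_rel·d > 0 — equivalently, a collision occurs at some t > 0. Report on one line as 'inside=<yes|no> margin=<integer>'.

d = (1, 15),  |d|² = 226;  R = 7+7 = 14,  c = 226−14² = 30
v_rel = (1, -1),  |v_rel|² = 2;  v_rel·d = (1)·(1) + (-1)·(15) = -14
2·t² + 28·t + 30 = 0  ⇒  m = (-14)² − 2·30 = 136
m = 136 > 0,  v_rel·d = -14 < 0  ⇒  outside

inside=no margin=136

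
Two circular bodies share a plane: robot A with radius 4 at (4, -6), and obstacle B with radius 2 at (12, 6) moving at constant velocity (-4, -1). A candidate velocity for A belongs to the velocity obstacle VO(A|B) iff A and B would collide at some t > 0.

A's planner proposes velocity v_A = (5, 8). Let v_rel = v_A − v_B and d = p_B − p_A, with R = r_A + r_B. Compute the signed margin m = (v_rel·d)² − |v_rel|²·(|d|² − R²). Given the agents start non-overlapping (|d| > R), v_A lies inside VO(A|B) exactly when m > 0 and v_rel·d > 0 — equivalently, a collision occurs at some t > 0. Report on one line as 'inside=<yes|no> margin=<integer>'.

d = (8, 12),  |d|² = 208;  R = 4+2 = 6,  c = 208−6² = 172
v_rel = (9, 9),  |v_rel|² = 162;  v_rel·d = (9)·(8) + (9)·(12) = 180
162·t² − 360·t + 172 = 0  ⇒  m = 180² − 162·172 = 4536
m = 4536 > 0,  v_rel·d = 180 > 0  ⇒  inside

inside=yes margin=4536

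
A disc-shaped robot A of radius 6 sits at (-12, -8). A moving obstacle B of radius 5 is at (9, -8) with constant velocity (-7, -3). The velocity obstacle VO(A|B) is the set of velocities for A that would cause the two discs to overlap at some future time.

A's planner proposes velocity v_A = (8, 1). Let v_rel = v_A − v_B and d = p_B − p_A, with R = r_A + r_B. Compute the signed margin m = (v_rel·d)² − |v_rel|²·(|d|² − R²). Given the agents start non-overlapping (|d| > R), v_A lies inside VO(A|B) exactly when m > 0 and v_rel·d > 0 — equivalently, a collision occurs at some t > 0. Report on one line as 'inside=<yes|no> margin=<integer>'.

d = (21, 0),  |d|² = 441;  R = 6+5 = 11,  c = 441−11² = 320
v_rel = (15, 4),  |v_rel|² = 241;  v_rel·d = (15)·(21) + (4)·(0) = 315
241·t² − 630·t + 320 = 0  ⇒  m = 315² − 241·320 = 22105
m = 22105 > 0,  v_rel·d = 315 > 0  ⇒  inside

inside=yes margin=22105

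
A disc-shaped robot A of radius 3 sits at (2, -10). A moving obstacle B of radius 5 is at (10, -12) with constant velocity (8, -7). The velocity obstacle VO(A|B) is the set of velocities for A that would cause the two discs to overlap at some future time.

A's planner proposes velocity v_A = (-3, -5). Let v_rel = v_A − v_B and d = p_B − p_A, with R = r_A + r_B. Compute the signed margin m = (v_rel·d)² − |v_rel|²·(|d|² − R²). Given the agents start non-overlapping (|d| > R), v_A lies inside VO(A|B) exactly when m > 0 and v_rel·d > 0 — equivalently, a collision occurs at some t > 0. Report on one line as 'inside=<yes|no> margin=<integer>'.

d = (8, -2),  |d|² = 68;  R = 3+5 = 8,  c = 68−8² = 4
v_rel = (-11, 2),  |v_rel|² = 125;  v_rel·d = (-11)·(8) + (2)·(-2) = -92
125·t² + 184·t + 4 = 0  ⇒  m = (-92)² − 125·4 = 7964
m = 7964 > 0,  v_rel·d = -92 < 0  ⇒  outside

inside=no margin=7964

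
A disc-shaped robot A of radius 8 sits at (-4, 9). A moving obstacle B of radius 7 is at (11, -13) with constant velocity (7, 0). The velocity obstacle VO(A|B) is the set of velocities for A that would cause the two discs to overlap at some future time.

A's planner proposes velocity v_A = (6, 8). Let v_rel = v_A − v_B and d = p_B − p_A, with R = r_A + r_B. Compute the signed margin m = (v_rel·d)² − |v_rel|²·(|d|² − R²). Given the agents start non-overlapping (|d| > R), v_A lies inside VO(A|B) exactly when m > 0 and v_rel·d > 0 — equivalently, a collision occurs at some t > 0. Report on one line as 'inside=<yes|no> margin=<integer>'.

d = (15, -22),  |d|² = 709;  R = 8+7 = 15,  c = 709−15² = 484
v_rel = (-1, 8),  |v_rel|² = 65;  v_rel·d = (-1)·(15) + (8)·(-22) = -191
65·t² + 382·t + 484 = 0  ⇒  m = (-191)² − 65·484 = 5021
m = 5021 > 0,  v_rel·d = -191 < 0  ⇒  outside

inside=no margin=5021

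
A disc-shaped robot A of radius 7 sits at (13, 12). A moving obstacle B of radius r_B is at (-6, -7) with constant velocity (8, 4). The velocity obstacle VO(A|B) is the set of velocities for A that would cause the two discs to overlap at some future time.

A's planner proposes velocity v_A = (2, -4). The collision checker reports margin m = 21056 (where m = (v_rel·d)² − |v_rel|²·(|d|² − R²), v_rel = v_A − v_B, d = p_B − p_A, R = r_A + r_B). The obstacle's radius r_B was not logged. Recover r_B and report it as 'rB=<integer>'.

m = 21056
d = (-19, -19);  v_rel = (-6, -8),  |v_rel|² = 100
v_rel×d = (-6)·(-19) − (-8)·(-19) = -38
since m = R²·100 − (-38)²:  R² = (1444 + 21056) / 100 = 225
R = √225 = 15  ⇒  r_B = 15 − 7 = 8

rB=8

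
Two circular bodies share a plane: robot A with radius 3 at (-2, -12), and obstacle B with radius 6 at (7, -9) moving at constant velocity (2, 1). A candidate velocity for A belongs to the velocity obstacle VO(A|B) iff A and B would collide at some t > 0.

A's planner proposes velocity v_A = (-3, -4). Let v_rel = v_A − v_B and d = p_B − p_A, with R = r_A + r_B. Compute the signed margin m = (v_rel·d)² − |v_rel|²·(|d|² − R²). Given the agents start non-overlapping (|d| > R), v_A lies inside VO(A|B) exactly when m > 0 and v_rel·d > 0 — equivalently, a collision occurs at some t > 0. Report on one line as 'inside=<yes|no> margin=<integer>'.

d = (9, 3),  |d|² = 90;  R = 3+6 = 9,  c = 90−9² = 9
v_rel = (-5, -5),  |v_rel|² = 50;  v_rel·d = (-5)·(9) + (-5)·(3) = -60
50·t² + 120·t + 9 = 0  ⇒  m = (-60)² − 50·9 = 3150
m = 3150 > 0,  v_rel·d = -60 < 0  ⇒  outside

inside=no margin=3150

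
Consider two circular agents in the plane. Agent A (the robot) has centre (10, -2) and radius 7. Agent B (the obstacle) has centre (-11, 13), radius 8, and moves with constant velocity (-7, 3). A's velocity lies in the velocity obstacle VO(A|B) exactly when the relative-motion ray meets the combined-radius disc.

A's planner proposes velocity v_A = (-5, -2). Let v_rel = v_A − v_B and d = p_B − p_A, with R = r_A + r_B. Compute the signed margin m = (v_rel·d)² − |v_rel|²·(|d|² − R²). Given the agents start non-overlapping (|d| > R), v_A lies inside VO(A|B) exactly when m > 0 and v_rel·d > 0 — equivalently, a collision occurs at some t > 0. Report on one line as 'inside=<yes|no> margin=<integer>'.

d = (-21, 15),  |d|² = 666;  R = 7+8 = 15,  c = 666−15² = 441
v_rel = (2, -5),  |v_rel|² = 29;  v_rel·d = (2)·(-21) + (-5)·(15) = -117
29·t² + 234·t + 441 = 0  ⇒  m = (-117)² − 29·441 = 900
m = 900 > 0,  v_rel·d = -117 < 0  ⇒  outside

inside=no margin=900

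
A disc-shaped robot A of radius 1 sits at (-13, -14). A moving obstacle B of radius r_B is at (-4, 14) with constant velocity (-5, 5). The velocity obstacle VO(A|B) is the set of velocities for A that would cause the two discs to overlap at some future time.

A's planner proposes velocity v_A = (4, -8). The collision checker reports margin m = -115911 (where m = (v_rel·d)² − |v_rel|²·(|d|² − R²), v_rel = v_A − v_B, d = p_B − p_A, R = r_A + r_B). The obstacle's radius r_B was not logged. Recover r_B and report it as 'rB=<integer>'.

m = -115911
d = (9, 28);  v_rel = (9, -13),  |v_rel|² = 250
v_rel×d = (9)·(28) − (-13)·(9) = 369
since m = R²·250 − 369²:  R² = (136161 + -115911) / 250 = 81
R = √81 = 9  ⇒  r_B = 9 − 1 = 8

rB=8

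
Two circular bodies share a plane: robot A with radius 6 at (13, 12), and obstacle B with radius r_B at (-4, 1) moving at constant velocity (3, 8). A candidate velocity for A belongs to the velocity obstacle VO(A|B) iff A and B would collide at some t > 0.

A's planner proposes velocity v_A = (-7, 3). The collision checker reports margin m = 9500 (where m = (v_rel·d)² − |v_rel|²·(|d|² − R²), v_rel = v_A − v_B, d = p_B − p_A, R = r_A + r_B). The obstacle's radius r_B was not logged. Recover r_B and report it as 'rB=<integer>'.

m = 9500
d = (-17, -11);  v_rel = (-10, -5),  |v_rel|² = 125
v_rel×d = (-10)·(-11) − (-5)·(-17) = 25
since m = R²·125 − 25²:  R² = (625 + 9500) / 125 = 81
R = √81 = 9  ⇒  r_B = 9 − 6 = 3

rB=3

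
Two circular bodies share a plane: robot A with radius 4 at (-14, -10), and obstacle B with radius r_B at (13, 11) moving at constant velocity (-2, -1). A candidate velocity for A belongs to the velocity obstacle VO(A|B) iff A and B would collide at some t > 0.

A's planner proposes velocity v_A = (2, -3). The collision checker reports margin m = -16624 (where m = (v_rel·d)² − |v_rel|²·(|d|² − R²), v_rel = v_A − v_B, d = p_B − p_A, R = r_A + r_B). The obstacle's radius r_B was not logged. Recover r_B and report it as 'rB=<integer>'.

m = -16624
d = (27, 21);  v_rel = (4, -2),  |v_rel|² = 20
v_rel×d = (4)·(21) − (-2)·(27) = 138
since m = R²·20 − 138²:  R² = (19044 + -16624) / 20 = 121
R = √121 = 11  ⇒  r_B = 11 − 4 = 7

rB=7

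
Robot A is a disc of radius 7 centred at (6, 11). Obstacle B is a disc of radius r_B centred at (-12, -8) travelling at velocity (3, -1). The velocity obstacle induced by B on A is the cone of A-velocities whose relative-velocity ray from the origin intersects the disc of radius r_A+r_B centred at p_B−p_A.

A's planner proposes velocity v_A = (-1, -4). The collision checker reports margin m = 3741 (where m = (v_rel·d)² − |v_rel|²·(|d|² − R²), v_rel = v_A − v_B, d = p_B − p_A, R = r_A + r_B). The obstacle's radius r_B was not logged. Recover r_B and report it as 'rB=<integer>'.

m = 3741
d = (-18, -19);  v_rel = (-4, -3),  |v_rel|² = 25
v_rel×d = (-4)·(-19) − (-3)·(-18) = 22
since m = R²·25 − 22²:  R² = (484 + 3741) / 25 = 169
R = √169 = 13  ⇒  r_B = 13 − 7 = 6

rB=6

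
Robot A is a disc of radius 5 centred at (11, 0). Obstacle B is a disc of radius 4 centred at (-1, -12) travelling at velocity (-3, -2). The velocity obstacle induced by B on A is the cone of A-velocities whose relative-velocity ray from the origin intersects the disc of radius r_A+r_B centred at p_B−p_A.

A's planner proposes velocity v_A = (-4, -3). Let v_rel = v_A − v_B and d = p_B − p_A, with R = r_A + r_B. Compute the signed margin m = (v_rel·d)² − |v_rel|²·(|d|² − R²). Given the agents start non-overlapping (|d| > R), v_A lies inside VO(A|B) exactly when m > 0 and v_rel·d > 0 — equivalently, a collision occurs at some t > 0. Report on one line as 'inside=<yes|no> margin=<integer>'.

d = (-12, -12),  |d|² = 288;  R = 5+4 = 9,  c = 288−9² = 207
v_rel = (-1, -1),  |v_rel|² = 2;  v_rel·d = (-1)·(-12) + (-1)·(-12) = 24
2·t² − 48·t + 207 = 0  ⇒  m = 24² − 2·207 = 162
m = 162 > 0,  v_rel·d = 24 > 0  ⇒  inside

inside=yes margin=162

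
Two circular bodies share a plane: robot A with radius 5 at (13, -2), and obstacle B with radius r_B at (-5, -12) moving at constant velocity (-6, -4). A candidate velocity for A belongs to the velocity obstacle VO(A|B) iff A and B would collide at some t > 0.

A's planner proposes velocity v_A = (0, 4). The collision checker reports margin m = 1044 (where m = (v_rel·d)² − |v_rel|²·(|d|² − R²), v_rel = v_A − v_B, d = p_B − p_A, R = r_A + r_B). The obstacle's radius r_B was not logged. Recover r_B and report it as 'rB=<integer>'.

m = 1044
d = (-18, -10);  v_rel = (6, 8),  |v_rel|² = 100
v_rel×d = (6)·(-10) − (8)·(-18) = 84
since m = R²·100 − 84²:  R² = (7056 + 1044) / 100 = 81
R = √81 = 9  ⇒  r_B = 9 − 5 = 4

rB=4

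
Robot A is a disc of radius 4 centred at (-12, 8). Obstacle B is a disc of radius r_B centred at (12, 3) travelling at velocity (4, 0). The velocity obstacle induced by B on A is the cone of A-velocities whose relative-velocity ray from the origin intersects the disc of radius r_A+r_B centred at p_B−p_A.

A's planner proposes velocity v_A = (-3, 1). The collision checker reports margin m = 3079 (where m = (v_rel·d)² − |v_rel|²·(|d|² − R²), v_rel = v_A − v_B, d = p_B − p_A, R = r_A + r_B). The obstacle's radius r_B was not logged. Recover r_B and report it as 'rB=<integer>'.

m = 3079
d = (24, -5);  v_rel = (-7, 1),  |v_rel|² = 50
v_rel×d = (-7)·(-5) − (1)·(24) = 11
since m = R²·50 − 11²:  R² = (121 + 3079) / 50 = 64
R = √64 = 8  ⇒  r_B = 8 − 4 = 4

rB=4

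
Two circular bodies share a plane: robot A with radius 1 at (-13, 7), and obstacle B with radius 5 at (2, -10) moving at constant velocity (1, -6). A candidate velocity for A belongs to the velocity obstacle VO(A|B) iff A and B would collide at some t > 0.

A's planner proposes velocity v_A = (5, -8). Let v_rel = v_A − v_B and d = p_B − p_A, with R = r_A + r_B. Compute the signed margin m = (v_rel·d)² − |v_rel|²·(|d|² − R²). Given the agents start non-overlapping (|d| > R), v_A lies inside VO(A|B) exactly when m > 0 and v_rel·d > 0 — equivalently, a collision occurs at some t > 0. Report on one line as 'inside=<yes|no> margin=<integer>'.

d = (15, -17),  |d|² = 514;  R = 1+5 = 6,  c = 514−6² = 478
v_rel = (4, -2),  |v_rel|² = 20;  v_rel·d = (4)·(15) + (-2)·(-17) = 94
20·t² − 188·t + 478 = 0  ⇒  m = 94² − 20·478 = -724
m = -724 < 0,  v_rel·d = 94 > 0  ⇒  outside

inside=no margin=-724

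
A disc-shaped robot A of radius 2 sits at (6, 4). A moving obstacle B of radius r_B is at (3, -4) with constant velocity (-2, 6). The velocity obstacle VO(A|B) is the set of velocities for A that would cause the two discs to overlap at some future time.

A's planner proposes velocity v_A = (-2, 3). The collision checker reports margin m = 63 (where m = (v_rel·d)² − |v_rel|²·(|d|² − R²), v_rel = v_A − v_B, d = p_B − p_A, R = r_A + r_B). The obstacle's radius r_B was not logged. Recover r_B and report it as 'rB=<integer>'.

m = 63
d = (-3, -8);  v_rel = (0, -3),  |v_rel|² = 9
v_rel×d = (0)·(-8) − (-3)·(-3) = -9
since m = R²·9 − (-9)²:  R² = (81 + 63) / 9 = 16
R = √16 = 4  ⇒  r_B = 4 − 2 = 2

rB=2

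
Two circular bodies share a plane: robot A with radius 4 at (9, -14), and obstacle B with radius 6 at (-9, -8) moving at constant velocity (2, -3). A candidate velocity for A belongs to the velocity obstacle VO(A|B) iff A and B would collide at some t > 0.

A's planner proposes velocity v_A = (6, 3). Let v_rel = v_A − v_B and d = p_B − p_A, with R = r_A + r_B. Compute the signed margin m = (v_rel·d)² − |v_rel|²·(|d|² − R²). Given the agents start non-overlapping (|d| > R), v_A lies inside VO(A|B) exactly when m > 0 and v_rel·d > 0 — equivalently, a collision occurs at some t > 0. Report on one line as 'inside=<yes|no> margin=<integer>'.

d = (-18, 6),  |d|² = 360;  R = 4+6 = 10,  c = 360−10² = 260
v_rel = (4, 6),  |v_rel|² = 52;  v_rel·d = (4)·(-18) + (6)·(6) = -36
52·t² + 72·t + 260 = 0  ⇒  m = (-36)² − 52·260 = -12224
m = -12224 < 0,  v_rel·d = -36 < 0  ⇒  outside

inside=no margin=-12224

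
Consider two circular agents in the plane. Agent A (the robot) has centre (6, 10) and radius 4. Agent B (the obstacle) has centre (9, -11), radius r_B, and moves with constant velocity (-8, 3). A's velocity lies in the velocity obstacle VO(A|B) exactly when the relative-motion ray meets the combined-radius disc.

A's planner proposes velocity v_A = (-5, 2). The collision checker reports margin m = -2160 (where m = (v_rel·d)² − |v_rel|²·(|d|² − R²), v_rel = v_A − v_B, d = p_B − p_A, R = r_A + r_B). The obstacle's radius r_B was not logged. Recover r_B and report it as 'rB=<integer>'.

m = -2160
d = (3, -21);  v_rel = (3, -1),  |v_rel|² = 10
v_rel×d = (3)·(-21) − (-1)·(3) = -60
since m = R²·10 − (-60)²:  R² = (3600 + -2160) / 10 = 144
R = √144 = 12  ⇒  r_B = 12 − 4 = 8

rB=8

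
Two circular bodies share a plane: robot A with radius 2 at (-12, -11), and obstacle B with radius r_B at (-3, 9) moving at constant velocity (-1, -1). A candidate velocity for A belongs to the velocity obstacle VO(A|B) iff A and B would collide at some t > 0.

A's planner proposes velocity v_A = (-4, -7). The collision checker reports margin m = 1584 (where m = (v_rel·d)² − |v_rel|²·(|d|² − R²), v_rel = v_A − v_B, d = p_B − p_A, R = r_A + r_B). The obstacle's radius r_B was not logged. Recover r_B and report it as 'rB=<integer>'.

m = 1584
d = (9, 20);  v_rel = (-3, -6),  |v_rel|² = 45
v_rel×d = (-3)·(20) − (-6)·(9) = -6
since m = R²·45 − (-6)²:  R² = (36 + 1584) / 45 = 36
R = √36 = 6  ⇒  r_B = 6 − 2 = 4

rB=4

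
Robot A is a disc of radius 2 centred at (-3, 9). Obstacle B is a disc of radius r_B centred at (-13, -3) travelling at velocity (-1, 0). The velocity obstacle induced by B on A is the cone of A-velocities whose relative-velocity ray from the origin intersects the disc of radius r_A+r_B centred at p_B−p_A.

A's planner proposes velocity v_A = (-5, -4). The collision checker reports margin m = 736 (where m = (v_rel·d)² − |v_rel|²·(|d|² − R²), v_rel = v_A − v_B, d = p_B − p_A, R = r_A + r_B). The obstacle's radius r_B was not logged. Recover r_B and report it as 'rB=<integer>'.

m = 736
d = (-10, -12);  v_rel = (-4, -4),  |v_rel|² = 32
v_rel×d = (-4)·(-12) − (-4)·(-10) = 8
since m = R²·32 − 8²:  R² = (64 + 736) / 32 = 25
R = √25 = 5  ⇒  r_B = 5 − 2 = 3

rB=3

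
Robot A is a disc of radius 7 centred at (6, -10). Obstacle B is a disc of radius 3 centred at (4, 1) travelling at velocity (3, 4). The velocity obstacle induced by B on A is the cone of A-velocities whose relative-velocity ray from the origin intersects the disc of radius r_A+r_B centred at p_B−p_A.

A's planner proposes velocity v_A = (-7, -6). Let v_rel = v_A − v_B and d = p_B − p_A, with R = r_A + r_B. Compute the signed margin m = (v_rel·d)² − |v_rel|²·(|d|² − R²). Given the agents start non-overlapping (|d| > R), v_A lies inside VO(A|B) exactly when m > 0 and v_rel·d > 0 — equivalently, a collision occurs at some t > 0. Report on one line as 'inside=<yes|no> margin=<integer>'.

d = (-2, 11),  |d|² = 125;  R = 7+3 = 10,  c = 125−10² = 25
v_rel = (-10, -10),  |v_rel|² = 200;  v_rel·d = (-10)·(-2) + (-10)·(11) = -90
200·t² + 180·t + 25 = 0  ⇒  m = (-90)² − 200·25 = 3100
m = 3100 > 0,  v_rel·d = -90 < 0  ⇒  outside

inside=no margin=3100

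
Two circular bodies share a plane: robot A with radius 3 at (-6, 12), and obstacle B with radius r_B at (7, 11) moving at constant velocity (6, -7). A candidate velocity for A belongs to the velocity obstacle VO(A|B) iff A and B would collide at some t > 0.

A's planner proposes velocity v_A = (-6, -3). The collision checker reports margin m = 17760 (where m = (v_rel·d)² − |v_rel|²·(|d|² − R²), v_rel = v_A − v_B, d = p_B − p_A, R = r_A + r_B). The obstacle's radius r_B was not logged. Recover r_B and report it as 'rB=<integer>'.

m = 17760
d = (13, -1);  v_rel = (-12, 4),  |v_rel|² = 160
v_rel×d = (-12)·(-1) − (4)·(13) = -40
since m = R²·160 − (-40)²:  R² = (1600 + 17760) / 160 = 121
R = √121 = 11  ⇒  r_B = 11 − 3 = 8

rB=8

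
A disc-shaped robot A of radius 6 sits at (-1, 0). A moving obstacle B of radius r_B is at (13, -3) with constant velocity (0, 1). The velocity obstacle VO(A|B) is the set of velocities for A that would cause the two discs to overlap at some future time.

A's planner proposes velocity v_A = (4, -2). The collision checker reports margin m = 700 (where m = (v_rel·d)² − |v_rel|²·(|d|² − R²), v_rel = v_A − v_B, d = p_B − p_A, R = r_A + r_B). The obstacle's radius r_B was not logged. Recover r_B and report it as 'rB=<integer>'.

m = 700
d = (14, -3);  v_rel = (4, -3),  |v_rel|² = 25
v_rel×d = (4)·(-3) − (-3)·(14) = 30
since m = R²·25 − 30²:  R² = (900 + 700) / 25 = 64
R = √64 = 8  ⇒  r_B = 8 − 6 = 2

rB=2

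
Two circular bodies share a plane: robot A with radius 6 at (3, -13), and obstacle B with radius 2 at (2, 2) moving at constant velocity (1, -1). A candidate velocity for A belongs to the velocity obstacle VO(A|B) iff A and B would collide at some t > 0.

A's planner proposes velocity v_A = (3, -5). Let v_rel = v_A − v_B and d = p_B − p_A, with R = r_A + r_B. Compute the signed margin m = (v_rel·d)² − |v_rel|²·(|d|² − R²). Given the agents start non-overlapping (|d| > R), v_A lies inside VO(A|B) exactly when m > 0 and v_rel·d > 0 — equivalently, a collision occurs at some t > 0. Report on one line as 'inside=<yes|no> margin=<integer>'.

d = (-1, 15),  |d|² = 226;  R = 6+2 = 8,  c = 226−8² = 162
v_rel = (2, -4),  |v_rel|² = 20;  v_rel·d = (2)·(-1) + (-4)·(15) = -62
20·t² + 124·t + 162 = 0  ⇒  m = (-62)² − 20·162 = 604
m = 604 > 0,  v_rel·d = -62 < 0  ⇒  outside

inside=no margin=604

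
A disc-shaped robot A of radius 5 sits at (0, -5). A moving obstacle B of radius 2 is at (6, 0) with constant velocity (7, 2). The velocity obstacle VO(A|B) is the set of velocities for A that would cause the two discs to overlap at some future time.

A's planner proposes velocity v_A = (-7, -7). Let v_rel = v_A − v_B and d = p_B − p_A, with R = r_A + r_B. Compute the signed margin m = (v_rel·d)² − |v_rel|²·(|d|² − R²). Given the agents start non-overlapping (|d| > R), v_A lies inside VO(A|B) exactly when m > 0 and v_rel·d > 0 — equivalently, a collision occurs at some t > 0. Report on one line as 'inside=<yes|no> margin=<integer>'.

d = (6, 5),  |d|² = 61;  R = 5+2 = 7,  c = 61−7² = 12
v_rel = (-14, -9),  |v_rel|² = 277;  v_rel·d = (-14)·(6) + (-9)·(5) = -129
277·t² + 258·t + 12 = 0  ⇒  m = (-129)² − 277·12 = 13317
m = 13317 > 0,  v_rel·d = -129 < 0  ⇒  outside

inside=no margin=13317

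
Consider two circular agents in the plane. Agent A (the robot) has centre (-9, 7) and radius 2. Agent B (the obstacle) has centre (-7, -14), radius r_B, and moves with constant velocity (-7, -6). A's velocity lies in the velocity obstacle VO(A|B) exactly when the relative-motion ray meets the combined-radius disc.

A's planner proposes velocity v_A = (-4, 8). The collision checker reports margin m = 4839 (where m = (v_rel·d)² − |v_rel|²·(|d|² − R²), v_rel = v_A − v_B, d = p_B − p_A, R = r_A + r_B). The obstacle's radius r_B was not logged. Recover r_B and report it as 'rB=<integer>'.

m = 4839
d = (2, -21);  v_rel = (3, 14),  |v_rel|² = 205
v_rel×d = (3)·(-21) − (14)·(2) = -91
since m = R²·205 − (-91)²:  R² = (8281 + 4839) / 205 = 64
R = √64 = 8  ⇒  r_B = 8 − 2 = 6

rB=6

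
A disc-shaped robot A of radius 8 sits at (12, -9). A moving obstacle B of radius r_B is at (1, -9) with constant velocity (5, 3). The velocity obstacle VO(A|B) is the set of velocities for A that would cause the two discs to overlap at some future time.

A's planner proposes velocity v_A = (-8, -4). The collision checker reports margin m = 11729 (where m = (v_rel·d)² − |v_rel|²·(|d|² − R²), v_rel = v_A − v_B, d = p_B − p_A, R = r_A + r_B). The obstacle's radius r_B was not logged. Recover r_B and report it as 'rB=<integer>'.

m = 11729
d = (-11, 0);  v_rel = (-13, -7),  |v_rel|² = 218
v_rel×d = (-13)·(0) − (-7)·(-11) = -77
since m = R²·218 − (-77)²:  R² = (5929 + 11729) / 218 = 81
R = √81 = 9  ⇒  r_B = 9 − 8 = 1

rB=1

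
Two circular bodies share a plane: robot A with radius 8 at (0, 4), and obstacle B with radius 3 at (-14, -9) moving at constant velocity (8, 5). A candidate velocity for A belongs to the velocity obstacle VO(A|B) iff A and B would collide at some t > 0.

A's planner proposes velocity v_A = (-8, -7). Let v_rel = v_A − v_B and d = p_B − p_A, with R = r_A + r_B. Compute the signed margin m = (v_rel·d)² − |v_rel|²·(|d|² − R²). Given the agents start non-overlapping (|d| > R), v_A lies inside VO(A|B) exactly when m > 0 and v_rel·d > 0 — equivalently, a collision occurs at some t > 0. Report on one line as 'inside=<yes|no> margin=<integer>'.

d = (-14, -13),  |d|² = 365;  R = 8+3 = 11,  c = 365−11² = 244
v_rel = (-16, -12),  |v_rel|² = 400;  v_rel·d = (-16)·(-14) + (-12)·(-13) = 380
400·t² − 760·t + 244 = 0  ⇒  m = 380² − 400·244 = 46800
m = 46800 > 0,  v_rel·d = 380 > 0  ⇒  inside

inside=yes margin=46800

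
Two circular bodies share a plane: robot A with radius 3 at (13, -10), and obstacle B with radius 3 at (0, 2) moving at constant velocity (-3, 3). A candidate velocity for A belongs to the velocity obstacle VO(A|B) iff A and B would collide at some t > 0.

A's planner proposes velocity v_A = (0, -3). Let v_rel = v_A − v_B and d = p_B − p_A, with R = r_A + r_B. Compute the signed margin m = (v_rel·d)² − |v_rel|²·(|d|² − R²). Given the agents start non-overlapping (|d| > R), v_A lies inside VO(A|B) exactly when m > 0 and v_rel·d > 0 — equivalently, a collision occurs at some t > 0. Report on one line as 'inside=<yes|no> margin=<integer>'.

d = (-13, 12),  |d|² = 313;  R = 3+3 = 6,  c = 313−6² = 277
v_rel = (3, -6),  |v_rel|² = 45;  v_rel·d = (3)·(-13) + (-6)·(12) = -111
45·t² + 222·t + 277 = 0  ⇒  m = (-111)² − 45·277 = -144
m = -144 < 0,  v_rel·d = -111 < 0  ⇒  outside

inside=no margin=-144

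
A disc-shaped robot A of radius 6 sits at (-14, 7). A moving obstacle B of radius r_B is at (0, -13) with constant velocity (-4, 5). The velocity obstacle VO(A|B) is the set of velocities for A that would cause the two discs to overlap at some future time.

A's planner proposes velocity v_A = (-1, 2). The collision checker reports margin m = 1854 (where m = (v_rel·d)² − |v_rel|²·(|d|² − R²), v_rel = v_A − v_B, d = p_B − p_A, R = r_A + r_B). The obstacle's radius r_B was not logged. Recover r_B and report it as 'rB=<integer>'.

m = 1854
d = (14, -20);  v_rel = (3, -3),  |v_rel|² = 18
v_rel×d = (3)·(-20) − (-3)·(14) = -18
since m = R²·18 − (-18)²:  R² = (324 + 1854) / 18 = 121
R = √121 = 11  ⇒  r_B = 11 − 6 = 5

rB=5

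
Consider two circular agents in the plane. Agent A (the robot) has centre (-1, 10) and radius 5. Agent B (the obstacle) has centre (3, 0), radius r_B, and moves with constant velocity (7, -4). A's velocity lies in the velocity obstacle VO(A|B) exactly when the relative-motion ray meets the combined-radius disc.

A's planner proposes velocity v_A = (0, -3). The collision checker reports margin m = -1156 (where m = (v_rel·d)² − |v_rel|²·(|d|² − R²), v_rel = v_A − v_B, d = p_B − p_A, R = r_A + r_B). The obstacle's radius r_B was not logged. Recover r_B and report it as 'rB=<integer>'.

m = -1156
d = (4, -10);  v_rel = (-7, 1),  |v_rel|² = 50
v_rel×d = (-7)·(-10) − (1)·(4) = 66
since m = R²·50 − 66²:  R² = (4356 + -1156) / 50 = 64
R = √64 = 8  ⇒  r_B = 8 − 5 = 3

rB=3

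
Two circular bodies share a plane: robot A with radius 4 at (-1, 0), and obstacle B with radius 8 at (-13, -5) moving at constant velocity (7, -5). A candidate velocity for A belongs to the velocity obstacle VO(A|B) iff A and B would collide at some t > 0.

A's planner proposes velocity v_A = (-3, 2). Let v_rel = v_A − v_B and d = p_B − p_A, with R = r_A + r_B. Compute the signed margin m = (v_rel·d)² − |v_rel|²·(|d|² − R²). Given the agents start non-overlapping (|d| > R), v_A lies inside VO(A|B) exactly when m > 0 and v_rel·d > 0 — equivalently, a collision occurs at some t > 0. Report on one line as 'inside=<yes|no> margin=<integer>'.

d = (-12, -5),  |d|² = 169;  R = 4+8 = 12,  c = 169−12² = 25
v_rel = (-10, 7),  |v_rel|² = 149;  v_rel·d = (-10)·(-12) + (7)·(-5) = 85
149·t² − 170·t + 25 = 0  ⇒  m = 85² − 149·25 = 3500
m = 3500 > 0,  v_rel·d = 85 > 0  ⇒  inside

inside=yes margin=3500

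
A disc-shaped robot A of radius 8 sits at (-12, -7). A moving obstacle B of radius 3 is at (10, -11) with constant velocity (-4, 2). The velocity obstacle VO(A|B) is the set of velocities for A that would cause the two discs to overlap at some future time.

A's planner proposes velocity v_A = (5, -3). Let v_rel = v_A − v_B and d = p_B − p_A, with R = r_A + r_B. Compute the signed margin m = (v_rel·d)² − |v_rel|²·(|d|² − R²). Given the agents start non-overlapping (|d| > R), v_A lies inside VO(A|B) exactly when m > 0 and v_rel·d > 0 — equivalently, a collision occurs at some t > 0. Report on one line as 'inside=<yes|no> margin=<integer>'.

d = (22, -4),  |d|² = 500;  R = 8+3 = 11,  c = 500−11² = 379
v_rel = (9, -5),  |v_rel|² = 106;  v_rel·d = (9)·(22) + (-5)·(-4) = 218
106·t² − 436·t + 379 = 0  ⇒  m = 218² − 106·379 = 7350
m = 7350 > 0,  v_rel·d = 218 > 0  ⇒  inside

inside=yes margin=7350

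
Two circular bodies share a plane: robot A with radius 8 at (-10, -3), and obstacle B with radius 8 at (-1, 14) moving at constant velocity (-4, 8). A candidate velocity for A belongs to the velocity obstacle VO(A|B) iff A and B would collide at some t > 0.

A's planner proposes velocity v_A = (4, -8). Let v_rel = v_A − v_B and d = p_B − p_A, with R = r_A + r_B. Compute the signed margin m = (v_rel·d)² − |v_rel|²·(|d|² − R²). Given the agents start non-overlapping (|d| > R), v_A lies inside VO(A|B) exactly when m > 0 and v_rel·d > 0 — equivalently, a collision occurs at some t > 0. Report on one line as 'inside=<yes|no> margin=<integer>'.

d = (9, 17),  |d|² = 370;  R = 8+8 = 16,  c = 370−16² = 114
v_rel = (8, -16),  |v_rel|² = 320;  v_rel·d = (8)·(9) + (-16)·(17) = -200
320·t² + 400·t + 114 = 0  ⇒  m = (-200)² − 320·114 = 3520
m = 3520 > 0,  v_rel·d = -200 < 0  ⇒  outside

inside=no margin=3520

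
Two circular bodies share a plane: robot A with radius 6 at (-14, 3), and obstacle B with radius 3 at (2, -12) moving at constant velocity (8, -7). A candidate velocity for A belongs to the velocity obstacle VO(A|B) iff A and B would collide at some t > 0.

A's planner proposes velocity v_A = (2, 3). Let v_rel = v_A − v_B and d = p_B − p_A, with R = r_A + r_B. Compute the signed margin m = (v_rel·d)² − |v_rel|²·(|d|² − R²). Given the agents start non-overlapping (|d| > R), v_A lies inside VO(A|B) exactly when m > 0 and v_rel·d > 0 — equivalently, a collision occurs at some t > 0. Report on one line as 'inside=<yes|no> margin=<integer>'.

d = (16, -15),  |d|² = 481;  R = 6+3 = 9,  c = 481−9² = 400
v_rel = (-6, 10),  |v_rel|² = 136;  v_rel·d = (-6)·(16) + (10)·(-15) = -246
136·t² + 492·t + 400 = 0  ⇒  m = (-246)² − 136·400 = 6116
m = 6116 > 0,  v_rel·d = -246 < 0  ⇒  outside

inside=no margin=6116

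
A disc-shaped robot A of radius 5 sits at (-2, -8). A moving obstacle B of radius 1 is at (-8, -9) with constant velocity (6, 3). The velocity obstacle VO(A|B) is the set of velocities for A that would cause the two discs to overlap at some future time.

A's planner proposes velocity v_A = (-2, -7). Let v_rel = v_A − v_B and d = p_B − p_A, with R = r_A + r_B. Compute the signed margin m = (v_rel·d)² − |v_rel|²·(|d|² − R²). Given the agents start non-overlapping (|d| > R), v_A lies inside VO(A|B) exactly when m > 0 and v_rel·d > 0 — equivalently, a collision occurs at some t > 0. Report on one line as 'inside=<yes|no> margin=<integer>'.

d = (-6, -1),  |d|² = 37;  R = 5+1 = 6,  c = 37−6² = 1
v_rel = (-8, -10),  |v_rel|² = 164;  v_rel·d = (-8)·(-6) + (-10)·(-1) = 58
164·t² − 116·t + 1 = 0  ⇒  m = 58² − 164·1 = 3200
m = 3200 > 0,  v_rel·d = 58 > 0  ⇒  inside

inside=yes margin=3200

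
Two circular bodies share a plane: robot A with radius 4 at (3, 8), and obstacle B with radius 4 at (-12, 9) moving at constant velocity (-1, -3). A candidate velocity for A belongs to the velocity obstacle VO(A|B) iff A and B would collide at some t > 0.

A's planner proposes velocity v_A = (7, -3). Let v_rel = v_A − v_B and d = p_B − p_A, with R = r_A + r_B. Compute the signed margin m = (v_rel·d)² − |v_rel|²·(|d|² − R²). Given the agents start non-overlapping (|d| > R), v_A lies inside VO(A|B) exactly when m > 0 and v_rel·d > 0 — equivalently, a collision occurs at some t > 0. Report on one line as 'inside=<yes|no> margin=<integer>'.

d = (-15, 1),  |d|² = 226;  R = 4+4 = 8,  c = 226−8² = 162
v_rel = (8, 0),  |v_rel|² = 64;  v_rel·d = (8)·(-15) + (0)·(1) = -120
64·t² + 240·t + 162 = 0  ⇒  m = (-120)² − 64·162 = 4032
m = 4032 > 0,  v_rel·d = -120 < 0  ⇒  outside

inside=no margin=4032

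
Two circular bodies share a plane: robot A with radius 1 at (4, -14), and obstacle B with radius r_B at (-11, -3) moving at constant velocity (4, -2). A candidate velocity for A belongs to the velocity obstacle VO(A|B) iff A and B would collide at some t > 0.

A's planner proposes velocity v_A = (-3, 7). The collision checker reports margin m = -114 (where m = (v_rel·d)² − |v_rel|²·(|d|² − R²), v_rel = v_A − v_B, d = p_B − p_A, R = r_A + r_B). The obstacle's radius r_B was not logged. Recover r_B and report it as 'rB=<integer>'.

m = -114
d = (-15, 11);  v_rel = (-7, 9),  |v_rel|² = 130
v_rel×d = (-7)·(11) − (9)·(-15) = 58
since m = R²·130 − 58²:  R² = (3364 + -114) / 130 = 25
R = √25 = 5  ⇒  r_B = 5 − 1 = 4

rB=4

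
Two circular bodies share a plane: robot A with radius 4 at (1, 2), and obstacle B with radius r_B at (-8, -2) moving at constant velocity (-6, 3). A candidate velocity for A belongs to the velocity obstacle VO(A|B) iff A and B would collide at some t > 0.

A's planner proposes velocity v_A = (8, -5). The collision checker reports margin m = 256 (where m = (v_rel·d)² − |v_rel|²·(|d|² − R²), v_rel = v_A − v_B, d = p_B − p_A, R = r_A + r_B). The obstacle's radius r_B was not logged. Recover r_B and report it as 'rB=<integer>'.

m = 256
d = (-9, -4);  v_rel = (14, -8),  |v_rel|² = 260
v_rel×d = (14)·(-4) − (-8)·(-9) = -128
since m = R²·260 − (-128)²:  R² = (16384 + 256) / 260 = 64
R = √64 = 8  ⇒  r_B = 8 − 4 = 4

rB=4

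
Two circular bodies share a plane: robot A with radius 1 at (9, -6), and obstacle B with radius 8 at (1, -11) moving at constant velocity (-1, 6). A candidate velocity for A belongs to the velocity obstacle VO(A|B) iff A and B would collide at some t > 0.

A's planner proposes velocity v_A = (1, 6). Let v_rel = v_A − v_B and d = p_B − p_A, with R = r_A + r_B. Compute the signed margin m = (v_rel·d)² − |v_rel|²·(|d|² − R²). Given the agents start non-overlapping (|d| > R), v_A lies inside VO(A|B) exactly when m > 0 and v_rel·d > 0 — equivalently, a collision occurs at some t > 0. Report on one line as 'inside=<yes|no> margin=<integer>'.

d = (-8, -5),  |d|² = 89;  R = 1+8 = 9,  c = 89−9² = 8
v_rel = (2, 0),  |v_rel|² = 4;  v_rel·d = (2)·(-8) + (0)·(-5) = -16
4·t² + 32·t + 8 = 0  ⇒  m = (-16)² − 4·8 = 224
m = 224 > 0,  v_rel·d = -16 < 0  ⇒  outside

inside=no margin=224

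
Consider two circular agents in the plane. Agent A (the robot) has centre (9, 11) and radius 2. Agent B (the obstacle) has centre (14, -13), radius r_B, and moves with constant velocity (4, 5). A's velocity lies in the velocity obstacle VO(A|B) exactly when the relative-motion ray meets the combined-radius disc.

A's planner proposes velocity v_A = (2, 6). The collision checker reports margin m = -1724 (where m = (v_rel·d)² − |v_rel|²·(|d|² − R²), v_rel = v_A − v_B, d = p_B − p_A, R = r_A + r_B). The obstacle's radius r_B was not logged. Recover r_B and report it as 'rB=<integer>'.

m = -1724
d = (5, -24);  v_rel = (-2, 1),  |v_rel|² = 5
v_rel×d = (-2)·(-24) − (1)·(5) = 43
since m = R²·5 − 43²:  R² = (1849 + -1724) / 5 = 25
R = √25 = 5  ⇒  r_B = 5 − 2 = 3

rB=3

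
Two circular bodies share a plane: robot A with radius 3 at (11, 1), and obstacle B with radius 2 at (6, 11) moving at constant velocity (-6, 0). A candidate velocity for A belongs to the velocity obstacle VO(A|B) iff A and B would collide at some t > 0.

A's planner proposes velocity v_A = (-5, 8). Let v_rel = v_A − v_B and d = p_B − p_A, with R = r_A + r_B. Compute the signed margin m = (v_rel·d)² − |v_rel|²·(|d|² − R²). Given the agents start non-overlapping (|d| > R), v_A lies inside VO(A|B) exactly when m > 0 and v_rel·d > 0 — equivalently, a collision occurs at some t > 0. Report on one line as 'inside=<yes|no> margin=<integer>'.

d = (-5, 10),  |d|² = 125;  R = 3+2 = 5,  c = 125−5² = 100
v_rel = (1, 8),  |v_rel|² = 65;  v_rel·d = (1)·(-5) + (8)·(10) = 75
65·t² − 150·t + 100 = 0  ⇒  m = 75² − 65·100 = -875
m = -875 < 0,  v_rel·d = 75 > 0  ⇒  outside

inside=no margin=-875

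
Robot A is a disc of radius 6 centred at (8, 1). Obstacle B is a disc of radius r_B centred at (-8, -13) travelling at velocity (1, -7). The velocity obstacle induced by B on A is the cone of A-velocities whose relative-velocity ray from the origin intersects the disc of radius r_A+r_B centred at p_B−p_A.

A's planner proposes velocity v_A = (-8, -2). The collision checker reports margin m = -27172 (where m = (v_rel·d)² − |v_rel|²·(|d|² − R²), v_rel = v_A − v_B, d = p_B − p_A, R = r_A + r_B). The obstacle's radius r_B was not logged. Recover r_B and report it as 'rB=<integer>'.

m = -27172
d = (-16, -14);  v_rel = (-9, 5),  |v_rel|² = 106
v_rel×d = (-9)·(-14) − (5)·(-16) = 206
since m = R²·106 − 206²:  R² = (42436 + -27172) / 106 = 144
R = √144 = 12  ⇒  r_B = 12 − 6 = 6

rB=6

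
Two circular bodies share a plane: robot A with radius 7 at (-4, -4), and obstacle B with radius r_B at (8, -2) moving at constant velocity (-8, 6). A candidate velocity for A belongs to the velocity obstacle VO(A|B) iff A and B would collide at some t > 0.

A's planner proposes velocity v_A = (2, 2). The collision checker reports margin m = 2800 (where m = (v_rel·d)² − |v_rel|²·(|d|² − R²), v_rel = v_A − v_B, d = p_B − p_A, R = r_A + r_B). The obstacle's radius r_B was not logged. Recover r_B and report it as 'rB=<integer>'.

m = 2800
d = (12, 2);  v_rel = (10, -4),  |v_rel|² = 116
v_rel×d = (10)·(2) − (-4)·(12) = 68
since m = R²·116 − 68²:  R² = (4624 + 2800) / 116 = 64
R = √64 = 8  ⇒  r_B = 8 − 7 = 1

rB=1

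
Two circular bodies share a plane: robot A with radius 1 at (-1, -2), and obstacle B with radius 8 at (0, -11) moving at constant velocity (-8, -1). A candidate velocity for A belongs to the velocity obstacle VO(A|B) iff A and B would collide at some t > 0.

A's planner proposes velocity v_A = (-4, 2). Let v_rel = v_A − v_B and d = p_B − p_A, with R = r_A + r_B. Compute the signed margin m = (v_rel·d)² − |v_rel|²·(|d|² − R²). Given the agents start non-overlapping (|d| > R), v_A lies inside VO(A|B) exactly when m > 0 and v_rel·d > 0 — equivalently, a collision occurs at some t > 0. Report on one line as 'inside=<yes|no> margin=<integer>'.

d = (1, -9),  |d|² = 82;  R = 1+8 = 9,  c = 82−9² = 1
v_rel = (4, 3),  |v_rel|² = 25;  v_rel·d = (4)·(1) + (3)·(-9) = -23
25·t² + 46·t + 1 = 0  ⇒  m = (-23)² − 25·1 = 504
m = 504 > 0,  v_rel·d = -23 < 0  ⇒  outside

inside=no margin=504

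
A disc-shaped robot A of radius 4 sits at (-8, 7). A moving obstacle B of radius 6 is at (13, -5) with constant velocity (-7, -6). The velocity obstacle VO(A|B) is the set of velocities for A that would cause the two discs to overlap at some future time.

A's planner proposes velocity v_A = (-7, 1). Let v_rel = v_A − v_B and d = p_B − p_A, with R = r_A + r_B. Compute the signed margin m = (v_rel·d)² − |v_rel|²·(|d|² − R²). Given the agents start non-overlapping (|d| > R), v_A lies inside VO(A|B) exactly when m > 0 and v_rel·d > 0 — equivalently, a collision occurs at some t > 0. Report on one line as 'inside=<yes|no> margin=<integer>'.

d = (21, -12),  |d|² = 585;  R = 4+6 = 10,  c = 585−10² = 485
v_rel = (0, 7),  |v_rel|² = 49;  v_rel·d = (0)·(21) + (7)·(-12) = -84
49·t² + 168·t + 485 = 0  ⇒  m = (-84)² − 49·485 = -16709
m = -16709 < 0,  v_rel·d = -84 < 0  ⇒  outside

inside=no margin=-16709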